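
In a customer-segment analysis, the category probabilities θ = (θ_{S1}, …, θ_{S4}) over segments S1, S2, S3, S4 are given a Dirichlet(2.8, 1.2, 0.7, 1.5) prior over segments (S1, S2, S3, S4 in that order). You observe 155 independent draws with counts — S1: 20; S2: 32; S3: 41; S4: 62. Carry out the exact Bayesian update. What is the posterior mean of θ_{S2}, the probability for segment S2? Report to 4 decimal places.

The Dirichlet prior is conjugate to the Multinomial likelihood: each posterior αⱼ = prior αⱼ + observed count nⱼ.
Posterior concentration: (22.8, 33.2, 41.7, 63.5), total = 161.2.
E[θ_{S2}|data] = α_{S2}/Σα = 33.2/161.2 = 0.2060.

0.2060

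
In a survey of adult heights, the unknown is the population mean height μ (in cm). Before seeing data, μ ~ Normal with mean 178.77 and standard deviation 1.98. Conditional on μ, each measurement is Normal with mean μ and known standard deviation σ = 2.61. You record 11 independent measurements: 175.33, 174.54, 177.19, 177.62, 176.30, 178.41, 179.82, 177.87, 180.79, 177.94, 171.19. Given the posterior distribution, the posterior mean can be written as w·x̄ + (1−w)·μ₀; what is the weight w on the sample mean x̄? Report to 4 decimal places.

For Normal data with known variance σ², a Normal(μ₀, σ₀²) prior on μ is conjugate. Posterior precision = 1/σ₀² + n/σ²; posterior mean is the precision-weighted average of μ₀ and x̄.
σ₀² = 1.98² = 3.9204, σ² = 2.61² = 6.8121. Prior precision 1/σ₀² = 1/3.9204; data precision n/σ² = 11/6.8121.
w = (n/σ²)/(1/σ₀² + n/σ²) = n·σ₀²/(σ² + n·σ₀²) = 11·3.9204/(6.8121 + 11·3.9204) = 43.1244/49.9365 = 0.8636.

0.8636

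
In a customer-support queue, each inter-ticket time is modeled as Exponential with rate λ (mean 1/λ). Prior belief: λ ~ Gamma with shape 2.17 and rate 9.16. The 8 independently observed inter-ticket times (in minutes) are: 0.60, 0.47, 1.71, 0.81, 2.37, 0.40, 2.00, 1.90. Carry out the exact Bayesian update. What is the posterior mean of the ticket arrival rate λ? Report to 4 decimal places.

With a Gamma(shape α, rate β) prior on the exponential rate λ, the posterior after n observations with total T = Σxᵢ is Gamma(α+n, β+T).
Sum of observations T = 10.26 minutes; n = 8.
Posterior: Gamma(2.17+8, 9.16+10.26) = Gamma(10.17, 19.42).
Posterior mean of λ = α/β = 10.17/19.42 = 0.5237.

0.5237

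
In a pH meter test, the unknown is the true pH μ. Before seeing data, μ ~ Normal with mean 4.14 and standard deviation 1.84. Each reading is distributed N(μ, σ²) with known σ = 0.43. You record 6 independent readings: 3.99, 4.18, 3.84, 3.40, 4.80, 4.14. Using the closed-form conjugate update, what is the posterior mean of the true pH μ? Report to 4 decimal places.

4.0591

For Normal data with known variance σ², a Normal(μ₀, σ₀²) prior on μ is conjugate. Posterior precision = 1/σ₀² + n/σ²; posterior mean is the precision-weighted average of μ₀ and x̄.
Σxᵢ = 3.99 + 4.18 + 3.84 + 3.40 + 4.80 + 4.14 = 24.35, so n·x̄ = 24.35.
σ₀² = 1.84² = 3.3856, σ² = 0.43² = 0.1849; σ² + n·σ₀² = 0.1849 + 6·3.3856 = 20.4985.
Posterior mean = (μ₀/σ₀² + n·x̄/σ²)/(1/σ₀² + n/σ²) = (σ²·μ₀ + σ₀²·n·x̄)/(σ² + n·σ₀²) = (0.1849·4.14 + 3.3856·24.35)/20.4985 = 83.204846/20.4985 = 4.0591.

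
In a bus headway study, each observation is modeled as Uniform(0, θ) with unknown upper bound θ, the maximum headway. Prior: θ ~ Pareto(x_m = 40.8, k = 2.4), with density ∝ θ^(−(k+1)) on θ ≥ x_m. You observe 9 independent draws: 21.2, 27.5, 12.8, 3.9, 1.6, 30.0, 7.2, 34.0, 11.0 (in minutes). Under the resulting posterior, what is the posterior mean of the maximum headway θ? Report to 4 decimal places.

A Pareto(scale x_m, shape k) prior on the upper bound θ of Uniform(0, θ) is conjugate: posterior is Pareto(max(x_m, max xᵢ), k + n).
Sample maximum = 34.0; prior scale x_m = 40.8 → posterior scale = max = 40.8.
Posterior shape = 2.4 + 9 = 11.4.
E[θ|data] = k·x_m/(k−1) = 11.4·40.8/10.4 = 44.7231.

44.7231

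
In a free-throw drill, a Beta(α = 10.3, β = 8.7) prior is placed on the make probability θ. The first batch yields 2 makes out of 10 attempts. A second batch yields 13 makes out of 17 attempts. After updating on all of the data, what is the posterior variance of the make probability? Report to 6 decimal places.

The Beta prior is conjugate to a Binomial/Bernoulli likelihood; the update adds successes to α and failures to β.
After batch 1: Beta(10.3+2, 8.7+8) = Beta(12.3, 16.7).
After batch 2: Beta(12.3+13, 16.7+4) = Beta(25.3, 20.7).
Var = αβ/((α+β)²(α+β+1)) = 25.3·20.7/(46.0²·47.0) = 0.005266.

0.005266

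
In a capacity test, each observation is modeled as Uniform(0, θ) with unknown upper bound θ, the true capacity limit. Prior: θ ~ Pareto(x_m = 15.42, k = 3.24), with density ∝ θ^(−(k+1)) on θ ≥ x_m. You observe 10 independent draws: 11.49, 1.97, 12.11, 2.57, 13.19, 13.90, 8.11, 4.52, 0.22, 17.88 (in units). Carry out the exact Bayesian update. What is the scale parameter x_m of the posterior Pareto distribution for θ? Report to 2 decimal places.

A Pareto(scale x_m, shape k) prior on the upper bound θ of Uniform(0, θ) is conjugate: posterior is Pareto(max(x_m, max xᵢ), k + n).
Sample maximum = 17.88; prior scale x_m = 15.42 → posterior scale = max = 17.88.
Posterior shape = 3.24 + 10 = 13.24.
Posterior scale x_m = 17.88.

17.88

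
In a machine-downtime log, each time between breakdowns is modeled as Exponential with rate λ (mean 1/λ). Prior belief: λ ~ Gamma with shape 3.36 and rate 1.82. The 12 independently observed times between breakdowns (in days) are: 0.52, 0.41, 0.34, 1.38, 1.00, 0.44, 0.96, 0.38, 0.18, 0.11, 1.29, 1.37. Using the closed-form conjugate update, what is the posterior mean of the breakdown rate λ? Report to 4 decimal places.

1.5059

With a Gamma(shape α, rate β) prior on the exponential rate λ, the posterior after n observations with total T = Σxᵢ is Gamma(α+n, β+T).
Sum of observations T = 8.38 days; n = 12.
Posterior: Gamma(3.36+12, 1.82+8.38) = Gamma(15.36, 10.20).
Posterior mean of λ = α/β = 15.36/10.20 = 1.5059.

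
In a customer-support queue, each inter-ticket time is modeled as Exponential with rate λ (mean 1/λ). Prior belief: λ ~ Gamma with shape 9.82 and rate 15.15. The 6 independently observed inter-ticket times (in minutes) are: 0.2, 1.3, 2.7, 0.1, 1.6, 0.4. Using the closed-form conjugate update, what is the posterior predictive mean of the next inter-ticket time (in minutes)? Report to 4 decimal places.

With a Gamma(shape α, rate β) prior on the exponential rate λ, the posterior after n observations with total T = Σxᵢ is Gamma(α+n, β+T).
Sum of observations T = 6.3 minutes; n = 6.
Posterior: Gamma(9.82+6, 15.15+6.3) = Gamma(15.82, 21.45).
The predictive distribution for the next observation is Lomax; its mean is β/(α−1) = 21.45/14.82 = 1.4474.

1.4474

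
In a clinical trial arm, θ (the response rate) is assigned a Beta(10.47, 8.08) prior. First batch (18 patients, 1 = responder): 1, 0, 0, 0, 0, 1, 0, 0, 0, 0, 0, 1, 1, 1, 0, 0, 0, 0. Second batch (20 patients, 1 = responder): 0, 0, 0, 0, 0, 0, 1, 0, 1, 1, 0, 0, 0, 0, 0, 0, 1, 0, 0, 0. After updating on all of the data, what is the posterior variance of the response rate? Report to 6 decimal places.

The Beta prior is conjugate to a Binomial/Bernoulli likelihood; the update adds successes to α and failures to β.
After batch 1: Beta(10.47+5, 8.08+13) = Beta(15.47, 21.08).
After batch 2: Beta(15.47+4, 21.08+16) = Beta(19.47, 37.08).
Var = αβ/((α+β)²(α+β+1)) = 19.47·37.08/(56.55²·57.55) = 0.003923.

0.003923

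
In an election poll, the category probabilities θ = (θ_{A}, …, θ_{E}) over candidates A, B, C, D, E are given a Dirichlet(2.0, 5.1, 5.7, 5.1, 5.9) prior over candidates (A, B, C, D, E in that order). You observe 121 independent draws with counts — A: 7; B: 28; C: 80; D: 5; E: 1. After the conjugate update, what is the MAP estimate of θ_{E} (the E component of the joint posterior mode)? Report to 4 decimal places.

0.0422

The Dirichlet prior is conjugate to the Multinomial likelihood: each posterior αⱼ = prior αⱼ + observed count nⱼ.
Posterior concentration: (9.0, 33.1, 85.7, 10.1, 6.9), total = 144.8.
Joint mode component: (α_{E}−1)/(Σα−K) = 5.9/139.8 = 0.0422.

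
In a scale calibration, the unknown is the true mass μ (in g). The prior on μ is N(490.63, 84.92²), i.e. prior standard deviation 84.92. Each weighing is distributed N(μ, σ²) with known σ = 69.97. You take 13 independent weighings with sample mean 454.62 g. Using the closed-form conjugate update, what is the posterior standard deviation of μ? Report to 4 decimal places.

For Normal data with known variance σ², a Normal(μ₀, σ₀²) prior on μ is conjugate. Posterior precision = 1/σ₀² + n/σ²; posterior mean is the precision-weighted average of μ₀ and x̄.
σ₀² = 84.92² = 7211.4064, σ² = 69.97² = 4895.8009; σ² + n·σ₀² = 4895.8009 + 13·7211.4064 = 98644.0841.
Posterior precision = 1/σ₀² + n/σ² = 1/7211.4064 + 13/4895.8009 = (σ² + n·σ₀²)/(σ₀²σ²) = 98644.0841/(7211.4064·4895.8009); posterior variance σₙ² = σ₀²σ²/(σ² + n·σ₀²) = 7211.4064·4895.8009/98644.0841 = 357.909045.
Posterior SD = √σₙ² = √(7211.4064·4895.8009/98644.0841) = 18.9185.

18.9185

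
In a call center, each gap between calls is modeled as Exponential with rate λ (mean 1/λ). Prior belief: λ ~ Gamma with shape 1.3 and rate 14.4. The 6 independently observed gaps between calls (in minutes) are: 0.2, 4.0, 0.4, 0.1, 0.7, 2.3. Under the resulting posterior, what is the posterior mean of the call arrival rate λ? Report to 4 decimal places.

0.3303

With a Gamma(shape α, rate β) prior on the exponential rate λ, the posterior after n observations with total T = Σxᵢ is Gamma(α+n, β+T).
Sum of observations T = 7.7 minutes; n = 6.
Posterior: Gamma(1.3+6, 14.4+7.7) = Gamma(7.3, 22.1).
Posterior mean of λ = α/β = 7.3/22.1 = 0.3303.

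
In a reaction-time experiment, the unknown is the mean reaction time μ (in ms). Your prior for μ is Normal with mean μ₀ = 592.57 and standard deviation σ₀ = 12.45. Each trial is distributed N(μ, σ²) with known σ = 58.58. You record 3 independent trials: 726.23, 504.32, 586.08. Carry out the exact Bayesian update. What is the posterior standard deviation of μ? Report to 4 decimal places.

For Normal data with known variance σ², a Normal(μ₀, σ₀²) prior on μ is conjugate. Posterior precision = 1/σ₀² + n/σ²; posterior mean is the precision-weighted average of μ₀ and x̄.
σ₀² = 12.45² = 155.0025, σ² = 58.58² = 3431.6164; σ² + n·σ₀² = 3431.6164 + 3·155.0025 = 3896.6239.
Posterior precision = 1/σ₀² + n/σ² = 1/155.0025 + 3/3431.6164 = (σ² + n·σ₀²)/(σ₀²σ²) = 3896.6239/(155.0025·3431.6164); posterior variance σₙ² = σ₀²σ²/(σ² + n·σ₀²) = 155.0025·3431.6164/3896.6239 = 136.505122.
Posterior SD = √σₙ² = √(155.0025·3431.6164/3896.6239) = 11.6835.

11.6835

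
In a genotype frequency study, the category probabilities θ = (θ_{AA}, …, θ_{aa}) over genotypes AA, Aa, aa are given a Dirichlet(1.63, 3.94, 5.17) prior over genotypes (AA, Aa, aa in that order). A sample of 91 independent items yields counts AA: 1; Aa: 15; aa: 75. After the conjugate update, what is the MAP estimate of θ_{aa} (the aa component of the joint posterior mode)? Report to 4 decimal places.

0.8018

The Dirichlet prior is conjugate to the Multinomial likelihood: each posterior αⱼ = prior αⱼ + observed count nⱼ.
Posterior concentration: (2.63, 18.94, 80.17), total = 101.74.
Joint mode component: (α_{aa}−1)/(Σα−K) = 79.17/98.74 = 0.8018.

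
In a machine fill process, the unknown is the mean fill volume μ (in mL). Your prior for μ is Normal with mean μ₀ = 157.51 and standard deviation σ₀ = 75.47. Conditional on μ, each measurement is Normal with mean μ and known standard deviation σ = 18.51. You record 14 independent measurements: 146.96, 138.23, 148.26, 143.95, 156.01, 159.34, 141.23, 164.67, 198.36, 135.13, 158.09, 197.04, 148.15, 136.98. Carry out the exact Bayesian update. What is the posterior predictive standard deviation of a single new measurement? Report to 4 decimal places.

19.1569

For Normal data with known variance σ², a Normal(μ₀, σ₀²) prior on μ is conjugate. Posterior precision = 1/σ₀² + n/σ²; posterior mean is the precision-weighted average of μ₀ and x̄.
σ₀² = 75.47² = 5695.7209, σ² = 18.51² = 342.6201; σ² + n·σ₀² = 342.6201 + 14·5695.7209 = 80082.7127.
Posterior precision = 1/σ₀² + n/σ² = 1/5695.7209 + 14/342.6201 = (σ² + n·σ₀²)/(σ₀²σ²) = 80082.7127/(5695.7209·342.6201); posterior variance σₙ² = σ₀²σ²/(σ² + n·σ₀²) = 5695.7209·342.6201/80082.7127 = 24.368161.
Predictive variance for one new observation = σₙ² + σ² = 5695.7209·342.6201/80082.7127 + 342.6201 = σ²·(σ₀² + 80082.7127)/80082.7127 = 342.6201·85778.4336/80082.7127 = 366.988261; SD = √(342.6201·85778.4336/80082.7127) = 19.1569.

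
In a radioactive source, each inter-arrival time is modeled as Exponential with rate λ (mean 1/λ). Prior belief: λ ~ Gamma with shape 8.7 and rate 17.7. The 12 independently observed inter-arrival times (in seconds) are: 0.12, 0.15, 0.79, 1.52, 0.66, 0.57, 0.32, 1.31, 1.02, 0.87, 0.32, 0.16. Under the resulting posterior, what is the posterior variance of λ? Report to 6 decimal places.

With a Gamma(shape α, rate β) prior on the exponential rate λ, the posterior after n observations with total T = Σxᵢ is Gamma(α+n, β+T).
Sum of observations T = 7.81 seconds; n = 12.
Posterior: Gamma(8.7+12, 17.7+7.81) = Gamma(20.7, 25.51).
Var = α/β² = 0.031809.

0.031809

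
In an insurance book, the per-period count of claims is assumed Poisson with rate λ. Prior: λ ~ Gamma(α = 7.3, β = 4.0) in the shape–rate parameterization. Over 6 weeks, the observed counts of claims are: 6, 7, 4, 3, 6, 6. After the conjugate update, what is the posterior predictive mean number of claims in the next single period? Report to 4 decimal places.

With a Gamma(shape α, rate β) prior, the Poisson likelihood is conjugate: the posterior is Gamma(α + ΣXᵢ, β + n).
Sum of counts S = 32 over n = 6 weeks.
Posterior: Gamma(α+S, β+n) = Gamma(7.3+32, 4.0+6) = Gamma(39.3, 10.0).
The predictive distribution for one future period is NegBinom with mean α/β = 3.9300.

3.9300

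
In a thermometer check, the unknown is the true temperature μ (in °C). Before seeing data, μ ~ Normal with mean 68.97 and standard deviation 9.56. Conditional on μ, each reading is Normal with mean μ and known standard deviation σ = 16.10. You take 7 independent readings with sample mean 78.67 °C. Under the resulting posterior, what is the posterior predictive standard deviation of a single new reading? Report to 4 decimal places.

For Normal data with known variance σ², a Normal(μ₀, σ₀²) prior on μ is conjugate. Posterior precision = 1/σ₀² + n/σ²; posterior mean is the precision-weighted average of μ₀ and x̄.
σ₀² = 9.56² = 91.3936, σ² = 16.10² = 259.21; σ² + n·σ₀² = 259.21 + 7·91.3936 = 898.9652.
Posterior precision = 1/σ₀² + n/σ² = 1/91.3936 + 7/259.21 = (σ² + n·σ₀²)/(σ₀²σ²) = 898.9652/(91.3936·259.21); posterior variance σₙ² = σ₀²σ²/(σ² + n·σ₀²) = 91.3936·259.21/898.9652 = 26.352672.
Predictive variance for one new observation = σₙ² + σ² = 91.3936·259.21/898.9652 + 259.21 = σ²·(σ₀² + 898.9652)/898.9652 = 259.21·990.3588/898.9652 = 285.562672; SD = √(259.21·990.3588/898.9652) = 16.8986.

16.8986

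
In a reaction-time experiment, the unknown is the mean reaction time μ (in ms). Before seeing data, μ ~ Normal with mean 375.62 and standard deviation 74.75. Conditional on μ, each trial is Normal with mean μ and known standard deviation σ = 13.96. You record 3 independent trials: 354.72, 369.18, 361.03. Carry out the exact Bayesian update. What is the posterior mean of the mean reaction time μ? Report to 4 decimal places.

361.8040

For Normal data with known variance σ², a Normal(μ₀, σ₀²) prior on μ is conjugate. Posterior precision = 1/σ₀² + n/σ²; posterior mean is the precision-weighted average of μ₀ and x̄.
Σxᵢ = 354.72 + 369.18 + 361.03 = 1084.93, so n·x̄ = 1084.93.
σ₀² = 74.75² = 5587.5625, σ² = 13.96² = 194.8816; σ² + n·σ₀² = 194.8816 + 3·5587.5625 = 16957.5691.
Posterior mean = (μ₀/σ₀² + n·x̄/σ²)/(1/σ₀² + n/σ²) = (σ²·μ₀ + σ₀²·n·x̄)/(σ² + n·σ₀²) = (194.8816·375.62 + 5587.5625·1084.93)/16957.5691 = 6135315.609717/16957.5691 = 361.8040.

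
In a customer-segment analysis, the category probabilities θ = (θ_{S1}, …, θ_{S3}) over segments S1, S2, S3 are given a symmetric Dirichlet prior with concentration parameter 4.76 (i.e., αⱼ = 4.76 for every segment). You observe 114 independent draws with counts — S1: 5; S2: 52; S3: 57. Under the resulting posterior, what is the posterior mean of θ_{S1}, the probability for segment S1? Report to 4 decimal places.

0.0761

The Dirichlet prior is conjugate to the Multinomial likelihood: each posterior αⱼ = prior αⱼ + observed count nⱼ.
Posterior concentration: (9.76, 56.76, 61.76), total = 128.28.
E[θ_{S1}|data] = α_{S1}/Σα = 9.76/128.28 = 0.0761.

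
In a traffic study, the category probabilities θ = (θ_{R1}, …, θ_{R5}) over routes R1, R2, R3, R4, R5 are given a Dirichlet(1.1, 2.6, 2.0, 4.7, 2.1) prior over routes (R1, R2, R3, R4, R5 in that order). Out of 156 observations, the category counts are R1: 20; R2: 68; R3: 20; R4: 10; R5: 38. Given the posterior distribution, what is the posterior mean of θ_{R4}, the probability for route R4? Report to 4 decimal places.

0.0872

The Dirichlet prior is conjugate to the Multinomial likelihood: each posterior αⱼ = prior αⱼ + observed count nⱼ.
Posterior concentration: (21.1, 70.6, 22.0, 14.7, 40.1), total = 168.5.
E[θ_{R4}|data] = α_{R4}/Σα = 14.7/168.5 = 0.0872.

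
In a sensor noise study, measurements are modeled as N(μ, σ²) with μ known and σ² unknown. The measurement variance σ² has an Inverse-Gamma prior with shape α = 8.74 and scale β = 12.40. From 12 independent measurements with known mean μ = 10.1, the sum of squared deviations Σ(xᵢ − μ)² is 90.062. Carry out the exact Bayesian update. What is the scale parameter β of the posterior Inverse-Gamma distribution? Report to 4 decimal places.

57.4310

With known mean μ and an Inverse-Gamma(α, β) prior on σ², the Normal likelihood is conjugate: posterior is Inv-Gamma(α + n/2, β + Σ(xᵢ−μ)²/2).
Posterior: Inv-Gamma(8.74 + 12/2, 12.40 + 90.062/2) = Inv-Gamma(14.74, 57.4310).
Posterior β = 57.4310.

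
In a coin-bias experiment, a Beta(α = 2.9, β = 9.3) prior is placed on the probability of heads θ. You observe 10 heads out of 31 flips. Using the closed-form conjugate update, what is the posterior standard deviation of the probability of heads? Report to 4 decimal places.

The Beta prior is conjugate to a Binomial/Bernoulli likelihood; the update adds successes to α and failures to β.
Posterior: Beta(α+k, β+n−k) = Beta(2.9+10, 9.3+21) = Beta(12.9, 30.3).
Var = αβ/((α+β)²(α+β+1)) = 12.9·30.3/(43.2²·44.2) = 0.00473852; SD = √0.00473852 = 0.0688.

0.0688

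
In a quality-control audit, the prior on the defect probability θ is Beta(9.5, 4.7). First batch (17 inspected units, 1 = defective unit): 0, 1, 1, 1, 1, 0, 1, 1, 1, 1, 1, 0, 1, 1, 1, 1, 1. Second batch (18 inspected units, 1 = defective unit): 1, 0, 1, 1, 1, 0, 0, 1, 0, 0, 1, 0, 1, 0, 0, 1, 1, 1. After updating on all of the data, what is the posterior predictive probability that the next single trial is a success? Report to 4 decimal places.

The Beta prior is conjugate to a Binomial/Bernoulli likelihood; the update adds successes to α and failures to β.
After batch 1: Beta(9.5+14, 4.7+3) = Beta(23.5, 7.7).
After batch 2: Beta(23.5+10, 7.7+8) = Beta(33.5, 15.7).
For a single future Bernoulli trial, P(success | data) = α/(α+β) = 0.6809.

0.6809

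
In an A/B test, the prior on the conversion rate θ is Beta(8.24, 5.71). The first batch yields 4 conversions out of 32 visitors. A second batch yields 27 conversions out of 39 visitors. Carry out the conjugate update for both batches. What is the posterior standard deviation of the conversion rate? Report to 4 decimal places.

The Beta prior is conjugate to a Binomial/Bernoulli likelihood; the update adds successes to α and failures to β.
After batch 1: Beta(8.24+4, 5.71+28) = Beta(12.24, 33.71).
After batch 2: Beta(12.24+27, 33.71+12) = Beta(39.24, 45.71).
Var = αβ/((α+β)²(α+β+1)) = 39.24·45.71/(84.95²·85.95) = 0.00289180; SD = √0.00289180 = 0.0538.

0.0538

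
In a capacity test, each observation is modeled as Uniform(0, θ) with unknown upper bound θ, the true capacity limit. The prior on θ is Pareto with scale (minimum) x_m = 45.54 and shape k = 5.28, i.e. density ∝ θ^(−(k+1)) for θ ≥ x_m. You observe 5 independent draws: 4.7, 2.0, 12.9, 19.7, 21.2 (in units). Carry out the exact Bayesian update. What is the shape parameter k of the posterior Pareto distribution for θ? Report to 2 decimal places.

A Pareto(scale x_m, shape k) prior on the upper bound θ of Uniform(0, θ) is conjugate: posterior is Pareto(max(x_m, max xᵢ), k + n).
Sample maximum = 21.2; prior scale x_m = 45.54 → posterior scale = max = 45.54.
Posterior shape = 5.28 + 5 = 10.28.
Posterior shape k = 10.28.

10.28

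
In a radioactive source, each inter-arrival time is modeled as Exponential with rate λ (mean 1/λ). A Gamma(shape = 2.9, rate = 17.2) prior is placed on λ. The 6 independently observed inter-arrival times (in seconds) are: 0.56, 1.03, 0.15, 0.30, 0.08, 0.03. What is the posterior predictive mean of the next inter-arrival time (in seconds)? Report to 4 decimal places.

2.4494

With a Gamma(shape α, rate β) prior on the exponential rate λ, the posterior after n observations with total T = Σxᵢ is Gamma(α+n, β+T).
Sum of observations T = 2.15 seconds; n = 6.
Posterior: Gamma(2.9+6, 17.2+2.15) = Gamma(8.9, 19.35).
The predictive distribution for the next observation is Lomax; its mean is β/(α−1) = 19.35/7.9 = 2.4494.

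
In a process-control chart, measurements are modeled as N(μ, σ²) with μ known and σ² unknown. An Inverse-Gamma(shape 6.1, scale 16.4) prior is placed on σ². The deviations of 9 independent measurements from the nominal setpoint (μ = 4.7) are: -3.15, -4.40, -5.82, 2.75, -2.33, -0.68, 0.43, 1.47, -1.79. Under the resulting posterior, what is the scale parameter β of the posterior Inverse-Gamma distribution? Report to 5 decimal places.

57.47930

With known mean μ and an Inverse-Gamma(α, β) prior on σ², the Normal likelihood is conjugate: posterior is Inv-Gamma(α + n/2, β + Σ(xᵢ−μ)²/2).
Σ(xᵢ−μ)² = (-3.15)² + (-4.40)² + (-5.82)² + (2.75)² + (-2.33)² + (-0.68)² + (0.43)² + (1.47)² + (-1.79)² = 82.1586.
Posterior: Inv-Gamma(6.1 + 9/2, 16.4 + 82.1586/2) = Inv-Gamma(10.60, 57.47930).
Posterior β = 57.47930.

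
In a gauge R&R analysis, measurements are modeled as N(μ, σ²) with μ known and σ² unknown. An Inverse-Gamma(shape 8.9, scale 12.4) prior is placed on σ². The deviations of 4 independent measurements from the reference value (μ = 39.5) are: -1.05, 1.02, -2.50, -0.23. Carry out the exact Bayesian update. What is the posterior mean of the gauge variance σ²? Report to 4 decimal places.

1.6791

With known mean μ and an Inverse-Gamma(α, β) prior on σ², the Normal likelihood is conjugate: posterior is Inv-Gamma(α + n/2, β + Σ(xᵢ−μ)²/2).
Σ(xᵢ−μ)² = (-1.05)² + (1.02)² + (-2.50)² + (-0.23)² = 8.4458.
Posterior: Inv-Gamma(8.9 + 4/2, 12.4 + 8.4458/2) = Inv-Gamma(10.90, 16.62290).
E[σ²|data] = β/(α−1) = 16.62290/9.90 = 1.6791.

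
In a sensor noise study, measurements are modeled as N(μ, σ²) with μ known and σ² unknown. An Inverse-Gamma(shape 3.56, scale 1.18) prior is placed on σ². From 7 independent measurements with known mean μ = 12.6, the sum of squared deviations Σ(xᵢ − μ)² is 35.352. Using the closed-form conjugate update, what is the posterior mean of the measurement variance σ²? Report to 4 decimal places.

With known mean μ and an Inverse-Gamma(α, β) prior on σ², the Normal likelihood is conjugate: posterior is Inv-Gamma(α + n/2, β + Σ(xᵢ−μ)²/2).
Posterior: Inv-Gamma(3.56 + 7/2, 1.18 + 35.352/2) = Inv-Gamma(7.06, 18.8560).
E[σ²|data] = β/(α−1) = 18.8560/6.06 = 3.1116.

3.1116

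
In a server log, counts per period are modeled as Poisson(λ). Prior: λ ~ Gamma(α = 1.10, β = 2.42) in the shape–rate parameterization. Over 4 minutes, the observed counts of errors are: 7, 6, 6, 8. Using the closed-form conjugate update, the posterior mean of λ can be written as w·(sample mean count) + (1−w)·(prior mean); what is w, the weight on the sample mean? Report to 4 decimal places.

With a Gamma(shape α, rate β) prior, the Poisson likelihood is conjugate: the posterior is Gamma(α + ΣXᵢ, β + n).
Posterior mean = (α₀+S)/(β₀+n) = [n/(β₀+n)]·(S/n) + [β₀/(β₀+n)]·(α₀/β₀), so only n and β₀ enter the weight.
Weight on data w = n/(β₀+n) = 4/(2.42+4) = 4/6.42 = 0.6231.

0.6231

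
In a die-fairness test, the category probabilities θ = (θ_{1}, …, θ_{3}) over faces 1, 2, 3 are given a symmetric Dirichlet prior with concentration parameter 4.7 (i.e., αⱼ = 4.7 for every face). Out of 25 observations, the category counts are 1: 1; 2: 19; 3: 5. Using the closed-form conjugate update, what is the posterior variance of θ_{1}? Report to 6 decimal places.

The Dirichlet prior is conjugate to the Multinomial likelihood: each posterior αⱼ = prior αⱼ + observed count nⱼ.
Posterior concentration: (5.7, 23.7, 9.7), total = 39.1.
Var[θ_j] = α_j(Σα−α_j)/((Σα)²(Σα+1)) = 5.7·33.4/(39.1²·40.1) = 0.003105.

0.003105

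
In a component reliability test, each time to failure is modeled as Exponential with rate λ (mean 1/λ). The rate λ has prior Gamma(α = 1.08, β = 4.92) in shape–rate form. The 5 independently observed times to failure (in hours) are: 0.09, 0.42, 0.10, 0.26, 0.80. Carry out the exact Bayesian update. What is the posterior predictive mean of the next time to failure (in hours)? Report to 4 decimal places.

With a Gamma(shape α, rate β) prior on the exponential rate λ, the posterior after n observations with total T = Σxᵢ is Gamma(α+n, β+T).
Sum of observations T = 1.67 hours; n = 5.
Posterior: Gamma(1.08+5, 4.92+1.67) = Gamma(6.08, 6.59).
The predictive distribution for the next observation is Lomax; its mean is β/(α−1) = 6.59/5.08 = 1.2972.

1.2972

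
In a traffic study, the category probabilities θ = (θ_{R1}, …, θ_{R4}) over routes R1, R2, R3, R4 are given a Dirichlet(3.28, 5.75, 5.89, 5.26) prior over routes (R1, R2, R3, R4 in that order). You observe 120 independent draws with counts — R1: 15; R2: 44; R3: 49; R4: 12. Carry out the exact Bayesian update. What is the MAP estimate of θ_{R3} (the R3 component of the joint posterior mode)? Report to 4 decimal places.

The Dirichlet prior is conjugate to the Multinomial likelihood: each posterior αⱼ = prior αⱼ + observed count nⱼ.
Posterior concentration: (18.28, 49.75, 54.89, 17.26), total = 140.18.
Joint mode component: (α_{R3}−1)/(Σα−K) = 53.89/136.18 = 0.3957.

0.3957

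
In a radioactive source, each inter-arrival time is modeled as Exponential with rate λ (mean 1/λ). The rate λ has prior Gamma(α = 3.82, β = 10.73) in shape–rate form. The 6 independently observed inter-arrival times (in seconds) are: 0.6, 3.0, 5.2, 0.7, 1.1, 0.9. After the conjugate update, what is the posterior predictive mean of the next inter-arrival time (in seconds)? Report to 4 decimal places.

With a Gamma(shape α, rate β) prior on the exponential rate λ, the posterior after n observations with total T = Σxᵢ is Gamma(α+n, β+T).
Sum of observations T = 11.5 seconds; n = 6.
Posterior: Gamma(3.82+6, 10.73+11.5) = Gamma(9.82, 22.23).
The predictive distribution for the next observation is Lomax; its mean is β/(α−1) = 22.23/8.82 = 2.5204.

2.5204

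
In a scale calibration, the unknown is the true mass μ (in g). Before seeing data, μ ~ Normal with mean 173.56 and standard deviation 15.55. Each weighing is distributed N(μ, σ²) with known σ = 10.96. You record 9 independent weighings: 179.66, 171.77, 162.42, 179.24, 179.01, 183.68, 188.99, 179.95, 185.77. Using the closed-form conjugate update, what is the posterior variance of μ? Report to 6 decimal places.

For Normal data with known variance σ², a Normal(μ₀, σ₀²) prior on μ is conjugate. Posterior precision = 1/σ₀² + n/σ²; posterior mean is the precision-weighted average of μ₀ and x̄.
σ₀² = 15.55² = 241.8025, σ² = 10.96² = 120.1216; σ² + n·σ₀² = 120.1216 + 9·241.8025 = 2296.3441.
Posterior precision = 1/σ₀² + n/σ² = 1/241.8025 + 9/120.1216 = (σ² + n·σ₀²)/(σ₀²σ²) = 2296.3441/(241.8025·120.1216); posterior variance σₙ² = σ₀²σ²/(σ² + n·σ₀²) = 241.8025·120.1216/2296.3441 = 12.648672.

12.648672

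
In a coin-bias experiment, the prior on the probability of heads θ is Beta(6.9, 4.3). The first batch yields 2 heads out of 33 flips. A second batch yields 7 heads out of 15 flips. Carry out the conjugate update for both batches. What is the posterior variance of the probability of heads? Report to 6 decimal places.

The Beta prior is conjugate to a Binomial/Bernoulli likelihood; the update adds successes to α and failures to β.
After batch 1: Beta(6.9+2, 4.3+31) = Beta(8.9, 35.3).
After batch 2: Beta(8.9+7, 35.3+8) = Beta(15.9, 43.3).
Var = αβ/((α+β)²(α+β+1)) = 15.9·43.3/(59.2²·60.2) = 0.003263.

0.003263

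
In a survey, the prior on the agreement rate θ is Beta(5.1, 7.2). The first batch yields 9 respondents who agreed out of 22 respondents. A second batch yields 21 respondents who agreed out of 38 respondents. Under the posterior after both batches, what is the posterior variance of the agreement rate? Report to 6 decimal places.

0.003408

The Beta prior is conjugate to a Binomial/Bernoulli likelihood; the update adds successes to α and failures to β.
After batch 1: Beta(5.1+9, 7.2+13) = Beta(14.1, 20.2).
After batch 2: Beta(14.1+21, 20.2+17) = Beta(35.1, 37.2).
Var = αβ/((α+β)²(α+β+1)) = 35.1·37.2/(72.3²·73.3) = 0.003408.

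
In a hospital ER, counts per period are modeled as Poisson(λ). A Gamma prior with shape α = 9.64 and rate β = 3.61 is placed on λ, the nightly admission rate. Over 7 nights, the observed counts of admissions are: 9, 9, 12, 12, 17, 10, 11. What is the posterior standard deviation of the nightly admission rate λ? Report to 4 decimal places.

With a Gamma(shape α, rate β) prior, the Poisson likelihood is conjugate: the posterior is Gamma(α + ΣXᵢ, β + n).
Sum of counts S = 80 over n = 7 nights.
Posterior: Gamma(α+S, β+n) = Gamma(9.64+80, 3.61+7) = Gamma(89.64, 10.61).
SD = √α/β = √89.64/10.61 = 0.8924.

0.8924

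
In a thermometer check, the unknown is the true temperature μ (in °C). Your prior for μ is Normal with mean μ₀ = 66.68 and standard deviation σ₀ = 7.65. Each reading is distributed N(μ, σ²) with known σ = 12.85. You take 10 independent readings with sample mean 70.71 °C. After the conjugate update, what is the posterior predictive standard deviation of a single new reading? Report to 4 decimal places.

For Normal data with known variance σ², a Normal(μ₀, σ₀²) prior on μ is conjugate. Posterior precision = 1/σ₀² + n/σ²; posterior mean is the precision-weighted average of μ₀ and x̄.
σ₀² = 7.65² = 58.5225, σ² = 12.85² = 165.1225; σ² + n·σ₀² = 165.1225 + 10·58.5225 = 750.3475.
Posterior precision = 1/σ₀² + n/σ² = 1/58.5225 + 10/165.1225 = (σ² + n·σ₀²)/(σ₀²σ²) = 750.3475/(58.5225·165.1225); posterior variance σₙ² = σ₀²σ²/(σ² + n·σ₀²) = 58.5225·165.1225/750.3475 = 12.878542.
Predictive variance for one new observation = σₙ² + σ² = 58.5225·165.1225/750.3475 + 165.1225 = σ²·(σ₀² + 750.3475)/750.3475 = 165.1225·808.87/750.3475 = 178.001042; SD = √(165.1225·808.87/750.3475) = 13.3417.

13.3417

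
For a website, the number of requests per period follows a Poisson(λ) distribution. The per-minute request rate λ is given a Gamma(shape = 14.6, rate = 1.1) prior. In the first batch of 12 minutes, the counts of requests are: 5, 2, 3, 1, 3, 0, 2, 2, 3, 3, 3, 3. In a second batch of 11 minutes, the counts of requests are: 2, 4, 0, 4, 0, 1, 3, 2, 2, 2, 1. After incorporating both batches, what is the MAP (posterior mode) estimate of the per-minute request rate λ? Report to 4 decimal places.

2.6805

With a Gamma(shape α, rate β) prior, the Poisson likelihood is conjugate: the posterior is Gamma(α + ΣXᵢ, β + n).
Batch 1: sum of counts S = 30 over n = 12 minutes.
After batch 1: Gamma(α+S, β+n) = Gamma(14.6+30, 1.1+12) = Gamma(44.6, 13.1).
Batch 2: sum of counts S = 21 over n = 11 minutes.
After batch 2: Gamma(α+S, β+n) = Gamma(44.6+21, 13.1+11) = Gamma(65.6, 24.1).
Mode of Gamma(α,β) for α≥1 is (α−1)/β = 64.6/24.1 = 2.6805.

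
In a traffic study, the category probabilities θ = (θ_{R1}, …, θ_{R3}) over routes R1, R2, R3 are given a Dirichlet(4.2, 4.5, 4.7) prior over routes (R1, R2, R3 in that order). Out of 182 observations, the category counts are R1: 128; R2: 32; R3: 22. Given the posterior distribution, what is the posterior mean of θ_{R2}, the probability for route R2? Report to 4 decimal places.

The Dirichlet prior is conjugate to the Multinomial likelihood: each posterior αⱼ = prior αⱼ + observed count nⱼ.
Posterior concentration: (132.2, 36.5, 26.7), total = 195.4.
E[θ_{R2}|data] = α_{R2}/Σα = 36.5/195.4 = 0.1868.

0.1868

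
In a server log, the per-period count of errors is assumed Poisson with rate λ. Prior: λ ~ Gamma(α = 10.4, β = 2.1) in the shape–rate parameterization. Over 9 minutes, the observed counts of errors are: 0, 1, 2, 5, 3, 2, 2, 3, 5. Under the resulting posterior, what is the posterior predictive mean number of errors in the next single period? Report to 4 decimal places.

With a Gamma(shape α, rate β) prior, the Poisson likelihood is conjugate: the posterior is Gamma(α + ΣXᵢ, β + n).
Sum of counts S = 23 over n = 9 minutes.
Posterior: Gamma(α+S, β+n) = Gamma(10.4+23, 2.1+9) = Gamma(33.4, 11.1).
The predictive distribution for one future period is NegBinom with mean α/β = 3.0090.

3.0090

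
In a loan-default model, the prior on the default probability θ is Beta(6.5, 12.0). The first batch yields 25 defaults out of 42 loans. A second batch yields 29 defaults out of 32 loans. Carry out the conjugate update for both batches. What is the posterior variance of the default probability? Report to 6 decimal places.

The Beta prior is conjugate to a Binomial/Bernoulli likelihood; the update adds successes to α and failures to β.
After batch 1: Beta(6.5+25, 12.0+17) = Beta(31.5, 29.0).
After batch 2: Beta(31.5+29, 29.0+3) = Beta(60.5, 32.0).
Var = αβ/((α+β)²(α+β+1)) = 60.5·32.0/(92.5²·93.5) = 0.002420.

0.002420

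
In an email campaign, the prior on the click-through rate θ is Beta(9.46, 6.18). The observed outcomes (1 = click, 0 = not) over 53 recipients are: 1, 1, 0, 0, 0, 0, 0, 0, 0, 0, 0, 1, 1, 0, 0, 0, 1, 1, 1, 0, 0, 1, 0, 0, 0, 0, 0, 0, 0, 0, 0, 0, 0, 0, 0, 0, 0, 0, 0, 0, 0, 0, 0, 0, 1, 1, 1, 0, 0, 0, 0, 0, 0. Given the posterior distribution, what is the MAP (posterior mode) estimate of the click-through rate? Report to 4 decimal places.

0.2920

The Beta prior is conjugate to a Binomial/Bernoulli likelihood; the update adds successes to α and failures to β.
Posterior: Beta(α+k, β+n−k) = Beta(9.46+11, 6.18+42) = Beta(20.46, 48.18).
Mode of Beta(a,b) for a,b>1 is (a−1)/(a+b−2) = 19.46/66.64 = 0.2920.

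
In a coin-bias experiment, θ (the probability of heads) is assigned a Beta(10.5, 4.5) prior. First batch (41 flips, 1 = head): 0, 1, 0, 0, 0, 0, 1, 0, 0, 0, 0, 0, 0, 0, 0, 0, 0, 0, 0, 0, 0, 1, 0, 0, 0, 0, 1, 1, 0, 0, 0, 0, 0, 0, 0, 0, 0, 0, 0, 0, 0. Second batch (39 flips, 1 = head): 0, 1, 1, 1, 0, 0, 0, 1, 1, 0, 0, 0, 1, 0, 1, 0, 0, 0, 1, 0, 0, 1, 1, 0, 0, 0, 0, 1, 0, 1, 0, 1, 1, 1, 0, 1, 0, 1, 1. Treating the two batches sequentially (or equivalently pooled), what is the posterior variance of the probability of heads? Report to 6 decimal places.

The Beta prior is conjugate to a Binomial/Bernoulli likelihood; the update adds successes to α and failures to β.
After batch 1: Beta(10.5+5, 4.5+36) = Beta(15.5, 40.5).
After batch 2: Beta(15.5+18, 40.5+21) = Beta(33.5, 61.5).
Var = αβ/((α+β)²(α+β+1)) = 33.5·61.5/(95.0²·96.0) = 0.002378.

0.002378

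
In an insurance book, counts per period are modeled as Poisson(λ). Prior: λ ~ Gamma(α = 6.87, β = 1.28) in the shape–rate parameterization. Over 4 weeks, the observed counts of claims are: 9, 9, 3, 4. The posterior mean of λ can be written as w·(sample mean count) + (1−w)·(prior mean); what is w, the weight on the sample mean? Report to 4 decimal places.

0.7576

With a Gamma(shape α, rate β) prior, the Poisson likelihood is conjugate: the posterior is Gamma(α + ΣXᵢ, β + n).
Posterior mean = (α₀+S)/(β₀+n) = [n/(β₀+n)]·(S/n) + [β₀/(β₀+n)]·(α₀/β₀), so only n and β₀ enter the weight.
Weight on data w = n/(β₀+n) = 4/(1.28+4) = 4/5.28 = 0.7576.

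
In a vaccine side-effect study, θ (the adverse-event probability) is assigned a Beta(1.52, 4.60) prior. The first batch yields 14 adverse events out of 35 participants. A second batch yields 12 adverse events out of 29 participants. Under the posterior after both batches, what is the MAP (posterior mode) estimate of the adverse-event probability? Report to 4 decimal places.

The Beta prior is conjugate to a Binomial/Bernoulli likelihood; the update adds successes to α and failures to β.
After batch 1: Beta(1.52+14, 4.60+21) = Beta(15.52, 25.60).
After batch 2: Beta(15.52+12, 25.60+17) = Beta(27.52, 42.60).
Mode of Beta(a,b) for a,b>1 is (a−1)/(a+b−2) = 26.52/68.12 = 0.3893.

0.3893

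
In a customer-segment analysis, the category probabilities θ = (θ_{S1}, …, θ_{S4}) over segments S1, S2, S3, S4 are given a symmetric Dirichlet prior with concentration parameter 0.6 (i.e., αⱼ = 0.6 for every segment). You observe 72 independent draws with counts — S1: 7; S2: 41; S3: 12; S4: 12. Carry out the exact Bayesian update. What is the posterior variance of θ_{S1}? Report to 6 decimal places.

0.001216

The Dirichlet prior is conjugate to the Multinomial likelihood: each posterior αⱼ = prior αⱼ + observed count nⱼ.
Posterior concentration: (7.6, 41.6, 12.6, 12.6), total = 74.4.
Var[θ_j] = α_j(Σα−α_j)/((Σα)²(Σα+1)) = 7.6·66.8/(74.4²·75.4) = 0.001216.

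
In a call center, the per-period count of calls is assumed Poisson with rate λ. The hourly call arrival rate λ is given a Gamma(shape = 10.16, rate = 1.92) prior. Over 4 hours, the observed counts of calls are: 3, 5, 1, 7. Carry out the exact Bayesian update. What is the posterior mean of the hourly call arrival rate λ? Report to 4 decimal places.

4.4189

With a Gamma(shape α, rate β) prior, the Poisson likelihood is conjugate: the posterior is Gamma(α + ΣXᵢ, β + n).
Sum of counts S = 16 over n = 4 hours.
Posterior: Gamma(α+S, β+n) = Gamma(10.16+16, 1.92+4) = Gamma(26.16, 5.92).
Posterior mean = α/β = 26.16/5.92 = 4.4189.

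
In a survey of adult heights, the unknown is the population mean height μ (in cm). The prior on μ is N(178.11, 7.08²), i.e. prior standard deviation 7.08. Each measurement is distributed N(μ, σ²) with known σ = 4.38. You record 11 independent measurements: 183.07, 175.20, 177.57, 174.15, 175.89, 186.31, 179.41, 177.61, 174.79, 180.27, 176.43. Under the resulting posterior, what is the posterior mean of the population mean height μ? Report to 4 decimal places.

178.2409

For Normal data with known variance σ², a Normal(μ₀, σ₀²) prior on μ is conjugate. Posterior precision = 1/σ₀² + n/σ²; posterior mean is the precision-weighted average of μ₀ and x̄.
Σxᵢ = 183.07 + 175.20 + 177.57 + 174.15 + 175.89 + 186.31 + 179.41 + 177.61 + 174.79 + 180.27 + 176.43 = 1960.7, so n·x̄ = 1960.7.
σ₀² = 7.08² = 50.1264, σ² = 4.38² = 19.1844; σ² + n·σ₀² = 19.1844 + 11·50.1264 = 570.5748.
Posterior mean = (μ₀/σ₀² + n·x̄/σ²)/(1/σ₀² + n/σ²) = (σ²·μ₀ + σ₀²·n·x̄)/(σ² + n·σ₀²) = (19.1844·178.11 + 50.1264·1960.7)/570.5748 = 101699.765964/570.5748 = 178.2409.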